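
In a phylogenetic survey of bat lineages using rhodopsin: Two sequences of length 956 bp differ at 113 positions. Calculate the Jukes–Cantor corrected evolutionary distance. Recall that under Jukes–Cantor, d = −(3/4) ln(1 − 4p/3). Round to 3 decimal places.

0.129

p = 113/956 ≈ 0.118201.
d = −(3/4) ln(1 − 4p/3) = −0.75 ln(1 − 0.157601) = −0.75 ln(0.842399)
  = −0.75 × (-0.171502) = 0.128627 substitutions/site.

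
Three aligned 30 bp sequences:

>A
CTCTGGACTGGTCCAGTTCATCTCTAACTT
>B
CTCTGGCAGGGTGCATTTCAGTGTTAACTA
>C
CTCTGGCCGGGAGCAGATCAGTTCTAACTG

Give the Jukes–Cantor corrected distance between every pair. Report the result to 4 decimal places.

A–B: 10/30 sites differ → p ≈ 0.333333, d = −0.75 ln(1 − 0.444444) = 0.440839 ≈ 0.4408.
A–C: 8/30 sites differ → p ≈ 0.266667, d = −0.75 ln(1 − 0.355556) = 0.329526 ≈ 0.3295.
B–C: 7/30 sites differ → p ≈ 0.233333, d = −0.75 ln(1 − 0.311111) = 0.279506 ≈ 0.2795.

d(A,B) = 0.4408, d(A,C) = 0.3295, d(B,C) = 0.2795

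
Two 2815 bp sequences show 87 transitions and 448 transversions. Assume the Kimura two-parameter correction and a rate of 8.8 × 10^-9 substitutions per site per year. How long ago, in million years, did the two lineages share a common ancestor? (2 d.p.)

12.54

P = 87/2815 ≈ 0.030906 and Q = 448/2815 ≈ 0.159147.
Under the Kimura two-parameter model, d = −½ ln(1 − 2P − Q) − ¼ ln(1 − 2Q).
1 − 2P − Q = 0.779041, giving −½ ln(0.779041) = 0.124846.
1 − 2Q = 0.681706, giving −¼ ln(0.681706) = 0.095789.
d = 0.124846 + 0.095789 = 0.220635.
Under a molecular clock d = 2μt, so t = d/(2μ) = 0.220635 / (2 × 8.8 × 10^-9) = 12.54 million years.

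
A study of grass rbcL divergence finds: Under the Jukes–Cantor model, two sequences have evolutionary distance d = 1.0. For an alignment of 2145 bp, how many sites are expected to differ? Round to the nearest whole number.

Invert JC69: p = (3/4)(1 − e^(−4d/3)) = 0.75 × (1 − e^(-1.333333)) = 0.75 × (1 − 0.263597) = 0.552302.
Expected differing sites = pL ≈ 0.552302 × 2145 = 1184.68779 ≈ 1185.

1185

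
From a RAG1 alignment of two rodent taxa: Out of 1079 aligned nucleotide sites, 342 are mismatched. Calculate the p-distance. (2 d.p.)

p = 342/1079 = 0.316960… ≈ 0.32 (to 2 d.p.).

0.32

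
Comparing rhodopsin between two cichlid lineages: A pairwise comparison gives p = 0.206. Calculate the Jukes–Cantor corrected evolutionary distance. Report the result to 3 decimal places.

0.241

d = −(3/4) ln(1 − 4p/3) = −0.75 ln(1 − 0.274667) = −0.75 ln(0.725333)
  = −0.75 × (-0.321124) = 0.240843 substitutions/site.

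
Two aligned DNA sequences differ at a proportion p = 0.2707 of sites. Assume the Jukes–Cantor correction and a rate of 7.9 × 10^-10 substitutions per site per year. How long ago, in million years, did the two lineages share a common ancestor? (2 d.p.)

212.54

d = −(3/4) ln(1 − 4p/3) = −0.75 ln(1 − 0.360933) = −0.75 ln(0.639067)
  = −0.75 × (-0.447746) = 0.335810 substitutions/site.
Under a molecular clock d = 2μt, so t = d/(2μ) = 0.335810 / (2 × 7.9 × 10^-10) = 212.54 million years.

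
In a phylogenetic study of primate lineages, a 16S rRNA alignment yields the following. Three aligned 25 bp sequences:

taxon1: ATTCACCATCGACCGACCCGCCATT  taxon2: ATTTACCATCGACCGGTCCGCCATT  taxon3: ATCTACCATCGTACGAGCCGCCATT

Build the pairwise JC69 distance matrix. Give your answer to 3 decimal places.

taxon1–taxon2: 3/25 sites differ → p = 0.12, d = −0.75 ln(1 − 0.16) = 0.130765 ≈ 0.131.
taxon1–taxon3: 5/25 sites differ → p = 0.2, d = −0.75 ln(1 − 0.266667) = 0.232617 ≈ 0.233.
taxon2–taxon3: 5/25 sites differ → p = 0.2, d = −0.75 ln(1 − 0.266667) = 0.232617 ≈ 0.233.

d(taxon1,taxon2) = 0.131, d(taxon1,taxon3) = 0.233, d(taxon2,taxon3) = 0.233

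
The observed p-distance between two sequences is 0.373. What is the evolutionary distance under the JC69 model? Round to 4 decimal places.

0.5159

d = −(3/4) ln(1 − 4p/3) = −0.75 ln(1 − 0.497333) = −0.75 ln(0.502667)
  = −0.75 × (-0.687827) = 0.515870 substitutions/site.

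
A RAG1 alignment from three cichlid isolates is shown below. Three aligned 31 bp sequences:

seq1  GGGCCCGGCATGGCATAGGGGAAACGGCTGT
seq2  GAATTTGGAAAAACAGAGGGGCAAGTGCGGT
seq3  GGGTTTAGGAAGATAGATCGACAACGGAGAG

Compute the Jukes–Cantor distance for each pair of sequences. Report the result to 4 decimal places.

d(seq1,seq2) = 0.6913, d(seq1,seq3) = 0.9853, d(seq2,seq3) = 0.6913

seq1–seq2: 14/31 sites differ → p ≈ 0.451613, d = −0.75 ln(1 − 0.602151) = 0.691262 ≈ 0.6913.
seq1–seq3: 17/31 sites differ → p ≈ 0.548387, d = −0.75 ln(1 − 0.731183) = 0.985293 ≈ 0.9853.
seq2–seq3: 14/31 sites differ → p ≈ 0.451613, d = −0.75 ln(1 − 0.602151) = 0.691262 ≈ 0.6913.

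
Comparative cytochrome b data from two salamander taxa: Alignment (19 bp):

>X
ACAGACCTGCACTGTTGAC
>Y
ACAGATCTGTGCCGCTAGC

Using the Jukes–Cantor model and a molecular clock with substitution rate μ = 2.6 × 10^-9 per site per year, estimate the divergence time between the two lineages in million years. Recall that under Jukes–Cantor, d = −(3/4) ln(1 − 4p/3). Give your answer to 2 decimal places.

97.46

The sequences differ at 7 of 19 sites (6, 10, 11, 13, 15, 17, 18), so p = 7/19 ≈ 0.368421.
d = −(3/4) ln(1 − 4p/3) = −0.75 ln(1 − 0.491228) = −0.75 ln(0.508772)
  = −0.75 × (-0.675755) = 0.506816 substitutions/site.
Under a molecular clock d = 2μt, so t = d/(2μ) = 0.506816 / (2 × 2.6 × 10^-9) = 97.46 million years.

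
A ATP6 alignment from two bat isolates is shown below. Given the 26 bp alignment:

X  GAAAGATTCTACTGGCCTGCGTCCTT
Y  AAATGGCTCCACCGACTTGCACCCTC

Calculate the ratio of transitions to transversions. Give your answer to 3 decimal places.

Transitions are A↔G and C↔T; transversions are all other mismatches.
Transitions: 10. Transversions: 1.
R = 10/1 = 10.000.

10.000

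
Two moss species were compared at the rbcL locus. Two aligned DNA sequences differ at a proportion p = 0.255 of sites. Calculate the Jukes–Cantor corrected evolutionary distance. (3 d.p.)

d = −(3/4) ln(1 − 4p/3) = −0.75 ln(1 − 0.34) = −0.75 ln(0.66)
  = −0.75 × (-0.415515) = 0.311636 substitutions/site.

0.312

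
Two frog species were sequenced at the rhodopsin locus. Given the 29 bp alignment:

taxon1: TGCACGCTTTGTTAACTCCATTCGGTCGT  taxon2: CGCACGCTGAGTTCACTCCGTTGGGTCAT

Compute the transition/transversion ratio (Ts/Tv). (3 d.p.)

Transitions are A↔G and C↔T; transversions are all other mismatches.
Transitions: 3. Transversions: 4.
R = 3/4 = 0.750.

0.750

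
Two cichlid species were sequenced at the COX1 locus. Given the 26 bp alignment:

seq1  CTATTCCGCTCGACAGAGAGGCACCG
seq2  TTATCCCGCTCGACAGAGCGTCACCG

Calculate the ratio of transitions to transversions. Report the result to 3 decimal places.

1.000

Transitions are A↔G and C↔T; transversions are all other mismatches.
Transitions: 2. Transversions: 2.
R = 2/2 = 1.000.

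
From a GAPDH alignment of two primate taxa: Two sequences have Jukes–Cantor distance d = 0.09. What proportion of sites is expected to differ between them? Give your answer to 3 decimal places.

0.085

p = (3/4)(1 − e^(−4d/3)) = 0.75 × (1 − e^(-0.12)) = 0.75 × (1 − 0.886920) = 0.084810.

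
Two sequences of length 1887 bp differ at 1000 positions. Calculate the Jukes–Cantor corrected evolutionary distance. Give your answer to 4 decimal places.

0.9196

p = 1000/1887 ≈ 0.529942.
d = −(3/4) ln(1 − 4p/3) = −0.75 ln(1 − 0.706589) = −0.75 ln(0.293411)
  = −0.75 × (-1.226181) = 0.919636 substitutions/site.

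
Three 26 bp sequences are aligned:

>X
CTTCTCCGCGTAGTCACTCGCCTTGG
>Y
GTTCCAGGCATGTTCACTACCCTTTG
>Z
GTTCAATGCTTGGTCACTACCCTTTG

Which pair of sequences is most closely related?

X–Y: 10/26 differ, p = 0.385, d = 0.539.
X–Z: 9/26 differ, p = 0.346, d = 0.464.
Y–Z: 4/26 differ, p = 0.154, d = 0.172.
The smallest distance is between Y and Z.

Y and Z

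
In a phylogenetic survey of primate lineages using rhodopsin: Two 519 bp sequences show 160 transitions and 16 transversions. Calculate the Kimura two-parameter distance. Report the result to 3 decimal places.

0.537

P = 160/519 ≈ 0.308285 and Q = 16/519 ≈ 0.030829.
Under the Kimura two-parameter model, d = −½ ln(1 − 2P − Q) − ¼ ln(1 − 2Q).
1 − 2P − Q = 0.352601, giving −½ ln(0.352601) = 0.521209.
1 − 2Q = 0.938342, giving −¼ ln(0.938342) = 0.015910.
d = 0.521209 + 0.015910 = 0.537119.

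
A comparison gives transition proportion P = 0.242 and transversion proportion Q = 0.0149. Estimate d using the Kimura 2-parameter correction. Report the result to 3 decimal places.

0.353

Under the Kimura two-parameter model, d = −½ ln(1 − 2P − Q) − ¼ ln(1 − 2Q).
1 − 2P − Q = 0.5011, giving −½ ln(0.5011) = 0.345475.
1 − 2Q = 0.9702, giving −¼ ln(0.9702) = 0.007563.
d = 0.345475 + 0.007563 = 0.353038.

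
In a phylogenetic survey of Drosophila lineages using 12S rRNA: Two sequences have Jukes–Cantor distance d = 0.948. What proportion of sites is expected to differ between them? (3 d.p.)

0.538

p = (3/4)(1 − e^(−4d/3)) = 0.75 × (1 − e^(-1.264)) = 0.75 × (1 − 0.282522) = 0.538109.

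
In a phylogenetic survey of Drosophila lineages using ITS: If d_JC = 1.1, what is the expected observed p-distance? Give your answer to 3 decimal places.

p = (3/4)(1 − e^(−4d/3)) = 0.75 × (1 − e^(-1.466667)) = 0.75 × (1 − 0.230693) = 0.576980.

0.577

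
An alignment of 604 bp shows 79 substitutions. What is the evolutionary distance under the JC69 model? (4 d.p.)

0.1437

p = 79/604 ≈ 0.130795.
d = −(3/4) ln(1 − 4p/3) = −0.75 ln(1 − 0.174393) = −0.75 ln(0.825607)
  = −0.75 × (-0.191636) = 0.143727 substitutions/site.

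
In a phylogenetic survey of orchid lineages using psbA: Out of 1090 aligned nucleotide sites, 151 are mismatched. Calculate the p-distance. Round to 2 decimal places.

0.14

p = 151/1090 = 0.138532… ≈ 0.14 (to 2 d.p.).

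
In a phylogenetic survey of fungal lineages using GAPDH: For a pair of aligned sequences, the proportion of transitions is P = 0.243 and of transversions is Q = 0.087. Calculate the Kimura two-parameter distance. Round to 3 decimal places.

Under the Kimura two-parameter model, d = −½ ln(1 − 2P − Q) − ¼ ln(1 − 2Q).
1 − 2P − Q = 0.427, giving −½ ln(0.427) = 0.425486.
1 − 2Q = 0.826, giving −¼ ln(0.826) = 0.047790.
d = 0.425486 + 0.047790 = 0.473276.

0.473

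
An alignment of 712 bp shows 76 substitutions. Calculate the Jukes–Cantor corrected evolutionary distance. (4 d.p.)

p = 76/712 ≈ 0.106742.
d = −(3/4) ln(1 − 4p/3) = −0.75 ln(1 − 0.142323) = −0.75 ln(0.857677)
  = −0.75 × (-0.153528) = 0.115146 substitutions/site.

0.1151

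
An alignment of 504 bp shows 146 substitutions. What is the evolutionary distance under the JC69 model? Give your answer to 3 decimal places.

0.366

p = 146/504 ≈ 0.289683.
d = −(3/4) ln(1 − 4p/3) = −0.75 ln(1 − 0.386244) = −0.75 ln(0.613756)
  = −0.75 × (-0.488158) = 0.366119 substitutions/site.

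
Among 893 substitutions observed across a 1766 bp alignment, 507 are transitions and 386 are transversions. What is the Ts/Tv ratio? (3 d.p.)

1.313

R = 507/386 = 1.313471… ≈ 1.313 (to 3 d.p.).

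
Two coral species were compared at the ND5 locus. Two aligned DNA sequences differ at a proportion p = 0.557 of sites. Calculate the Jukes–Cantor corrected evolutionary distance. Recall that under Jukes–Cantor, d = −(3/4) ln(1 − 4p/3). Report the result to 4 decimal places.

1.0180

d = −(3/4) ln(1 − 4p/3) = −0.75 ln(1 − 0.742667) = −0.75 ln(0.257333)
  = −0.75 × (-1.357384) = 1.018038 substitutions/site.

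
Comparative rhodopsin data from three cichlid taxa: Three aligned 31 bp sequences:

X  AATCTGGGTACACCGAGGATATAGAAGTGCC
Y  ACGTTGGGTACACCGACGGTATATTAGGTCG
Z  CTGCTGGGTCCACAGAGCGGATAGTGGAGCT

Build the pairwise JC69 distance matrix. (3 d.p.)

X–Y: 10/31 sites differ → p ≈ 0.322581, d = −0.75 ln(1 − 0.430108) = 0.421731 ≈ 0.422.
X–Z: 12/31 sites differ → p ≈ 0.387097, d = −0.75 ln(1 − 0.516129) = 0.544453 ≈ 0.544.
Y–Z: 13/31 sites differ → p ≈ 0.419355, d = −0.75 ln(1 − 0.55914) = 0.614271 ≈ 0.614.

d(X,Y) = 0.422, d(X,Z) = 0.544, d(Y,Z) = 0.614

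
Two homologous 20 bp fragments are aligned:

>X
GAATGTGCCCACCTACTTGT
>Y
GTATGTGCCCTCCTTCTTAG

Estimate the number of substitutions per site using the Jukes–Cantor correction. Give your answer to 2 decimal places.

0.30

The sequences differ at 5 of 20 sites (2, 11, 15, 19, 20), so p = 5/20 = 0.25.
d = −(3/4) ln(1 − 4p/3) = −0.75 ln(1 − 0.333333) = −0.75 ln(0.666667)
  = −0.75 × (-0.405465) = 0.304099 substitutions/site.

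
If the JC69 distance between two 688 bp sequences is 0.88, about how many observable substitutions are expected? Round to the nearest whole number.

356

Invert JC69: p = (3/4)(1 − e^(−4d/3)) = 0.75 × (1 − e^(-1.173333)) = 0.75 × (1 − 0.309334) = 0.518000.
Expected differing sites = pL ≈ 0.518000 × 688 = 356.384 ≈ 356.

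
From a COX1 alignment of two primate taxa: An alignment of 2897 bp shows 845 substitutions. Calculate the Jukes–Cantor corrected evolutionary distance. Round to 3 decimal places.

p = 845/2897 ≈ 0.291681.
d = −(3/4) ln(1 − 4p/3) = −0.75 ln(1 − 0.388908) = −0.75 ln(0.611092)
  = −0.75 × (-0.492508) = 0.369381 substitutions/site.

0.369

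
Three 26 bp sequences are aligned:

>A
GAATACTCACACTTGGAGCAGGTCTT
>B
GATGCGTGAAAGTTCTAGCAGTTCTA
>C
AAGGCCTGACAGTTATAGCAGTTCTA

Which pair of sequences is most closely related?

A–B: 11/26 differ, p = 0.423, d = 0.623.
A–C: 10/26 differ, p = 0.385, d = 0.539.
B–C: 5/26 differ, p = 0.192, d = 0.222.
The smallest distance is between B and C.

B and C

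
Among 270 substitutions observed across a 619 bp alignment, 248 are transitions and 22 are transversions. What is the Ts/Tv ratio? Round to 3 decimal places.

R = 248/22 = 11.272727… ≈ 11.273 (to 3 d.p.).

11.273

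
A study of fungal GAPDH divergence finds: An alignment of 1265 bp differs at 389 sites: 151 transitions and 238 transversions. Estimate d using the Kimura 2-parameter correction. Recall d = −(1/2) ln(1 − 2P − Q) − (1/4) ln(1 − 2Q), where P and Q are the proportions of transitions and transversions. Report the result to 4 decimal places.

P = 151/1265 ≈ 0.119368 and Q = 238/1265 ≈ 0.188142.
Under the Kimura two-parameter model, d = −½ ln(1 − 2P − Q) − ¼ ln(1 − 2Q).
1 − 2P − Q = 0.573122, giving −½ ln(0.573122) = 0.278328.
1 − 2Q = 0.623716, giving −¼ ln(0.623716) = 0.118015.
d = 0.278328 + 0.118015 = 0.396343.

0.3963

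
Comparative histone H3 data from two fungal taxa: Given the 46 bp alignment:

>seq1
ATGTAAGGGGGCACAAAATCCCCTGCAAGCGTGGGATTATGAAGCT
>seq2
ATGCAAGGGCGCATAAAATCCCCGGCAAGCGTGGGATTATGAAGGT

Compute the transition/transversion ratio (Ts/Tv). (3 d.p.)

Transitions are A↔G and C↔T; transversions are all other mismatches.
Transitions: 2. Transversions: 3.
R = 2/3 = 0.666666… ≈ 0.667 (to 3 d.p.).

0.667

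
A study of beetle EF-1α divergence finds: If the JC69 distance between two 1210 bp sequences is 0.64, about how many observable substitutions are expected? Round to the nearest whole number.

521

Invert JC69: p = (3/4)(1 − e^(−4d/3)) = 0.75 × (1 − e^(-0.853333)) = 0.75 × (1 − 0.425993) = 0.430505.
Expected differing sites = pL ≈ 0.430505 × 1210 = 520.91105 ≈ 521.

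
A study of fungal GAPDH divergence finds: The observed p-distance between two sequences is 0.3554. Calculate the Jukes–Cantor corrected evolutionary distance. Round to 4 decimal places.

d = −(3/4) ln(1 − 4p/3) = −0.75 ln(1 − 0.473867) = −0.75 ln(0.526133)
  = −0.75 × (-0.642201) = 0.481651 substitutions/site.

0.4817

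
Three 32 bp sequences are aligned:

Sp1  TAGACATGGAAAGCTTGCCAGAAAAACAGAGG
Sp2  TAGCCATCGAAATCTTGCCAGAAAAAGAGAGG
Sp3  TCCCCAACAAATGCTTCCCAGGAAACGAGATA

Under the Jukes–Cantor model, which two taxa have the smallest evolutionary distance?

Sp1–Sp2: 4/32 differ, p = 0.125, d = 0.137.
Sp1–Sp3: 13/32 differ, p = 0.406, d = 0.585.
Sp2–Sp3: 11/32 differ, p = 0.344, d = 0.460.
The smallest distance is between Sp1 and Sp2.

Sp1 and Sp2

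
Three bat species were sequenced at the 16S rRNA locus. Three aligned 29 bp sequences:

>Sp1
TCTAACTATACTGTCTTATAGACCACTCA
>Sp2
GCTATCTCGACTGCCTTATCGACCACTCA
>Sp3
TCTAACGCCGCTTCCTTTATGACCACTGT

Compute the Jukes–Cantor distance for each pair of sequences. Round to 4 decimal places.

d(Sp1,Sp2) = 0.2421, d(Sp1,Sp3) = 0.5285, d(Sp2,Sp3) = 0.5285

Sp1–Sp2: 6/29 sites differ → p ≈ 0.206897, d = −0.75 ln(1 − 0.275863) = 0.242081 ≈ 0.2421.
Sp1–Sp3: 11/29 sites differ → p ≈ 0.37931, d = −0.75 ln(1 − 0.505747) = 0.528531 ≈ 0.5285.
Sp2–Sp3: 11/29 sites differ → p ≈ 0.37931, d = −0.75 ln(1 − 0.505747) = 0.528531 ≈ 0.5285.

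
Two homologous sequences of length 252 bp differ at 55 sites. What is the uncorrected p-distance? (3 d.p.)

0.218

p = 55/252 = 0.218253… ≈ 0.218 (to 3 d.p.).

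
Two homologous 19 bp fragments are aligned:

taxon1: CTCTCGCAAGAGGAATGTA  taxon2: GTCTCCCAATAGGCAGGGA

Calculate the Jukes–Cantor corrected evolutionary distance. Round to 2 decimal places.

0.41

The sequences differ at 6 of 19 sites (1, 6, 10, 14, 16, 18), so p = 6/19 ≈ 0.315789.
d = −(3/4) ln(1 − 4p/3) = −0.75 ln(1 − 0.421052) = −0.75 ln(0.578948)
  = −0.75 × (-0.546543) = 0.409907 substitutions/site.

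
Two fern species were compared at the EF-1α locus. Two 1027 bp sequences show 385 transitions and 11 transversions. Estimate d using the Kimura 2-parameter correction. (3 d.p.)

P = 385/1027 ≈ 0.374878 and Q = 11/1027 ≈ 0.010711.
Under the Kimura two-parameter model, d = −½ ln(1 − 2P − Q) − ¼ ln(1 − 2Q).
1 − 2P − Q = 0.239533, giving −½ ln(0.239533) = 0.714532.
1 − 2Q = 0.978578, giving −¼ ln(0.978578) = 0.005414.
d = 0.714532 + 0.005414 = 0.719946.

0.720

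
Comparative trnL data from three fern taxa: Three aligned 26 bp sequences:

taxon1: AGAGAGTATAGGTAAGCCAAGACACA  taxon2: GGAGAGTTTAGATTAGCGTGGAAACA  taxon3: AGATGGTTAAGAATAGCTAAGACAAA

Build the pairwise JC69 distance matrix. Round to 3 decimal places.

taxon1–taxon2: 8/26 sites differ → p ≈ 0.307692, d = −0.75 ln(1 − 0.410256) = 0.396050 ≈ 0.396.
taxon1–taxon3: 9/26 sites differ → p ≈ 0.346154, d = −0.75 ln(1 − 0.461539) = 0.464280 ≈ 0.464.
taxon2–taxon3: 10/26 sites differ → p ≈ 0.384615, d = −0.75 ln(1 − 0.51282) = 0.539341 ≈ 0.539.

d(taxon1,taxon2) = 0.396, d(taxon1,taxon3) = 0.464, d(taxon2,taxon3) = 0.539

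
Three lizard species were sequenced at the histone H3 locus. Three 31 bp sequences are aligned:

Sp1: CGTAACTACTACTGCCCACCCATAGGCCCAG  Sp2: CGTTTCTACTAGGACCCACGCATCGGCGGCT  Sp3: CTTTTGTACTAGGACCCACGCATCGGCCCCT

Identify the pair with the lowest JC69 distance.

Sp2 and Sp3

Sp1–Sp2: 11/31 differ, p = 0.355, d = 0.481.
Sp1–Sp3: 11/31 differ, p = 0.355, d = 0.481.
Sp2–Sp3: 4/31 differ, p = 0.129, d = 0.142.
The smallest distance is between Sp2 and Sp3.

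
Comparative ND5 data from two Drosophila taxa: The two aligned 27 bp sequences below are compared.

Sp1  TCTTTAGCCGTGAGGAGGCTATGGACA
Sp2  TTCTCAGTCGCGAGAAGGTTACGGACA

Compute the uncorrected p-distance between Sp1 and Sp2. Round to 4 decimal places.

The sequences differ at 8 of 27 positions (sites 2, 3, 5, 8, 11, 15, 19, 22).
p = 8/27 = 0.296296… ≈ 0.2963 (to 4 d.p.).

0.2963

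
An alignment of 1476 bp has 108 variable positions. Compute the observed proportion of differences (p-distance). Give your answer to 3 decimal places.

0.073

p = 108/1476 = 0.073170… ≈ 0.073 (to 3 d.p.).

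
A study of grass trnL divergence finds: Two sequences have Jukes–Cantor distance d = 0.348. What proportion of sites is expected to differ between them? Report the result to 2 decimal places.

p = (3/4)(1 − e^(−4d/3)) = 0.75 × (1 − e^(-0.464)) = 0.75 × (1 − 0.628764) = 0.278427.

0.28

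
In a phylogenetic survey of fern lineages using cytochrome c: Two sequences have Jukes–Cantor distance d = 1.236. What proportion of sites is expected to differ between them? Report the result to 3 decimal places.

0.606

p = (3/4)(1 − e^(−4d/3)) = 0.75 × (1 − e^(-1.648)) = 0.75 × (1 − 0.192434) = 0.605675.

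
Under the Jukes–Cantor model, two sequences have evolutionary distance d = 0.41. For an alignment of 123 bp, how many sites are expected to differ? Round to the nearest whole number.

39

Invert JC69: p = (3/4)(1 − e^(−4d/3)) = 0.75 × (1 − e^(-0.546667)) = 0.75 × (1 − 0.578876) = 0.315843.
Expected differing sites = pL ≈ 0.315843 × 123 = 38.848689 ≈ 39.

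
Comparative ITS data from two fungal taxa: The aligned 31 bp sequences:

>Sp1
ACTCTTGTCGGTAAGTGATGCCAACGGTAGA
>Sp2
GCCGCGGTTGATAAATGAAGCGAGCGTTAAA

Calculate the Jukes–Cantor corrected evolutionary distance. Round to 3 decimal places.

The sequences differ at 13 of 31 sites, so p = 13/31 ≈ 0.419355.
d = −(3/4) ln(1 − 4p/3) = −0.75 ln(1 − 0.55914) = −0.75 ln(0.44086)
  = −0.75 × (-0.819028) = 0.614271 substitutions/site.

0.614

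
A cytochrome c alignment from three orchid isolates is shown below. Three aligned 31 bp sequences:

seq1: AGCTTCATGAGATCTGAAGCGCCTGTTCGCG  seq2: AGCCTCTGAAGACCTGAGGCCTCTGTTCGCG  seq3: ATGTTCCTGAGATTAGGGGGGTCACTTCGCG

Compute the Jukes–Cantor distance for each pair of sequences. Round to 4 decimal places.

seq1–seq2: 8/31 sites differ → p ≈ 0.258065, d = −0.75 ln(1 − 0.344087) = 0.316295 ≈ 0.3163.
seq1–seq3: 11/31 sites differ → p ≈ 0.354839, d = −0.75 ln(1 − 0.473119) = 0.480585 ≈ 0.4806.
seq2–seq3: 14/31 sites differ → p ≈ 0.451613, d = −0.75 ln(1 − 0.602151) = 0.691262 ≈ 0.6913.

d(seq1,seq2) = 0.3163, d(seq1,seq3) = 0.4806, d(seq2,seq3) = 0.6913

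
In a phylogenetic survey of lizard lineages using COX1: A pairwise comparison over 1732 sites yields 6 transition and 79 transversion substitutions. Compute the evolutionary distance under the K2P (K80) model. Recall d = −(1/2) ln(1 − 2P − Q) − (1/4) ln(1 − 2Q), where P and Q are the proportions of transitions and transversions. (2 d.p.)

P = 6/1732 ≈ 0.003464 and Q = 79/1732 ≈ 0.045612.
Under the Kimura two-parameter model, d = −½ ln(1 − 2P − Q) − ¼ ln(1 − 2Q).
1 − 2P − Q = 0.94746, giving −½ ln(0.94746) = 0.026985.
1 − 2Q = 0.908776, giving −¼ ln(0.908776) = 0.023914.
d = 0.026985 + 0.023914 = 0.050899.

0.05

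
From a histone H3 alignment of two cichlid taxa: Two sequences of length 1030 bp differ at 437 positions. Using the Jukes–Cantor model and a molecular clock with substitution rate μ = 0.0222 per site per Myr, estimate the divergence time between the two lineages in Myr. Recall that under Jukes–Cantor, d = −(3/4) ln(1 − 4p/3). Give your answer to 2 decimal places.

p = 437/1030 ≈ 0.424272.
d = −(3/4) ln(1 − 4p/3) = −0.75 ln(1 − 0.565696) = −0.75 ln(0.434304)
  = −0.75 × (-0.834011) = 0.625508 substitutions/site.
Under a molecular clock d = 2μt, so t = d/(2μ) = 0.625508 / (2 × 0.0222) = 14.09 Myr.

14.09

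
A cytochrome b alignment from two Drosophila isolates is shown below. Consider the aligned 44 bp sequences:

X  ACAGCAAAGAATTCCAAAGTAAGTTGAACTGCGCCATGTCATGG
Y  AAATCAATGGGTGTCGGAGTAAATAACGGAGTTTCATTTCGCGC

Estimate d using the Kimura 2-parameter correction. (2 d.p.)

0.97

Of 44 sites, 12 differences are transitions and 11 are transversions, so P = 12/44 ≈ 0.272727 and Q = 11/44 = 0.25.
Under the Kimura two-parameter model, d = −½ ln(1 − 2P − Q) − ¼ ln(1 − 2Q).
1 − 2P − Q = 0.204546, giving −½ ln(0.204546) = 0.793481.
1 − 2Q = 0.5, giving −¼ ln(0.5) = 0.173287.
d = 0.793481 + 0.173287 = 0.966768.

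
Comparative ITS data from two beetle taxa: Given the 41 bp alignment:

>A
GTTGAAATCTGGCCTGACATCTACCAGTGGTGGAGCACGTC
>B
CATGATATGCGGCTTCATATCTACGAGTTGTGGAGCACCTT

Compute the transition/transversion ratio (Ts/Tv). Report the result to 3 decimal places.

Transitions are A↔G and C↔T; transversions are all other mismatches.
Transitions: 4. Transversions: 8.
R = 4/8 = 0.500.

0.500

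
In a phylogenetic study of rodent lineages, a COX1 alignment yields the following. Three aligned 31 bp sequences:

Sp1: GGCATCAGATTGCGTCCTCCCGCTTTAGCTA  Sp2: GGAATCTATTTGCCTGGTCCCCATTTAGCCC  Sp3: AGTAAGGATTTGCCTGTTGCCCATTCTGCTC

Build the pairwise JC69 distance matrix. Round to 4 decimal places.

Sp1–Sp2: 11/31 sites differ → p ≈ 0.354839, d = −0.75 ln(1 − 0.473119) = 0.480585 ≈ 0.4806.
Sp1–Sp3: 16/31 sites differ → p ≈ 0.516129, d = −0.75 ln(1 − 0.688172) = 0.873978 ≈ 0.8740.
Sp2–Sp3: 10/31 sites differ → p ≈ 0.322581, d = −0.75 ln(1 − 0.430108) = 0.421731 ≈ 0.4217.

d(Sp1,Sp2) = 0.4806, d(Sp1,Sp3) = 0.8740, d(Sp2,Sp3) = 0.4217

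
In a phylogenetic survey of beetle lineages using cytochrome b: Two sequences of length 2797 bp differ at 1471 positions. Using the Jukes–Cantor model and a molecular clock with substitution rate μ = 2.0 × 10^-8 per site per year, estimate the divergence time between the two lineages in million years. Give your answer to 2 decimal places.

22.65

p = 1471/2797 ≈ 0.525921.
d = −(3/4) ln(1 − 4p/3) = −0.75 ln(1 − 0.701228) = −0.75 ln(0.298772)
  = −0.75 × (-1.208075) = 0.906056 substitutions/site.
Under a molecular clock d = 2μt, so t = d/(2μ) = 0.906056 / (2 × 2.0 × 10^-8) = 22.65 million years.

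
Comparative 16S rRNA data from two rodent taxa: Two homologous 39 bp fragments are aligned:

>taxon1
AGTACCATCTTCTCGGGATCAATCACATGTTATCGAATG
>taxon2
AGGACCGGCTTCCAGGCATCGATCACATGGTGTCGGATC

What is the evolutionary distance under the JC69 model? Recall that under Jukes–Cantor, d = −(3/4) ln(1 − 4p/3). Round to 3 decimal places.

The sequences differ at 11 of 39 sites, so p = 11/39 ≈ 0.282051.
d = −(3/4) ln(1 − 4p/3) = −0.75 ln(1 − 0.376068) = −0.75 ln(0.623932)
  = −0.75 × (-0.471714) = 0.353786 substitutions/site.

0.354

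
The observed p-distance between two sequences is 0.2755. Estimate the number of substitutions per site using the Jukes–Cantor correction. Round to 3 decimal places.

d = −(3/4) ln(1 − 4p/3) = −0.75 ln(1 − 0.367333) = −0.75 ln(0.632667)
  = −0.75 × (-0.457811) = 0.343358 substitutions/site.

0.343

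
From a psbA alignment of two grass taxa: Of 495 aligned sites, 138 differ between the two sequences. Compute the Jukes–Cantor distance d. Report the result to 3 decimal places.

p = 138/495 ≈ 0.278788.
d = −(3/4) ln(1 − 4p/3) = −0.75 ln(1 − 0.371717) = −0.75 ln(0.628283)
  = −0.75 × (-0.464765) = 0.348574 substitutions/site.

0.349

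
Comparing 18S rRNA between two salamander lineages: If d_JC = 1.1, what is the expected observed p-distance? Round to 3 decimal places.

0.577

p = (3/4)(1 − e^(−4d/3)) = 0.75 × (1 − e^(-1.466667)) = 0.75 × (1 − 0.230693) = 0.576980.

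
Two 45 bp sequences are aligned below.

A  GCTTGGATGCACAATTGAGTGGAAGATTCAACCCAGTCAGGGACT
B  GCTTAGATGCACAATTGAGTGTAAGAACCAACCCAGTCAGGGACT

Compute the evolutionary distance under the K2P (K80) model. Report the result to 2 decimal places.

Of 45 sites, 2 differences are transitions and 2 are transversions, so P = 2/45 ≈ 0.044444 and Q = 2/45 ≈ 0.044444.
Under the Kimura two-parameter model, d = −½ ln(1 − 2P − Q) − ¼ ln(1 − 2Q).
1 − 2P − Q = 0.866668, giving −½ ln(0.866668) = 0.071550.
1 − 2Q = 0.911112, giving −¼ ln(0.911112) = 0.023272.
d = 0.071550 + 0.023272 = 0.094822.

0.09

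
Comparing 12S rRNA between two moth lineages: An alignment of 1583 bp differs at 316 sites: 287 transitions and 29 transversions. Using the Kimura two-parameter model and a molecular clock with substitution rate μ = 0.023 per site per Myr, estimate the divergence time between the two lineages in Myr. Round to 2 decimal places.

5.42

P = 287/1583 ≈ 0.181301 and Q = 29/1583 ≈ 0.01832.
Under the Kimura two-parameter model, d = −½ ln(1 − 2P − Q) − ¼ ln(1 − 2Q).
1 − 2P − Q = 0.619078, giving −½ ln(0.619078) = 0.239762.
1 − 2Q = 0.96336, giving −¼ ln(0.96336) = 0.009332.
d = 0.239762 + 0.009332 = 0.249094.
Under a molecular clock d = 2μt, so t = d/(2μ) = 0.249094 / (2 × 0.023) = 5.42 Myr.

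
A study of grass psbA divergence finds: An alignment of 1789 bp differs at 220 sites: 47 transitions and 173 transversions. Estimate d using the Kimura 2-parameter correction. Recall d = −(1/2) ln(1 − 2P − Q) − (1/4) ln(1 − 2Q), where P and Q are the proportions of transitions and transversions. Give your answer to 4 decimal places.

0.1345

P = 47/1789 ≈ 0.026272 and Q = 173/1789 ≈ 0.096702.
Under the Kimura two-parameter model, d = −½ ln(1 − 2P − Q) − ¼ ln(1 − 2Q).
1 − 2P − Q = 0.850754, giving −½ ln(0.850754) = 0.080816.
1 − 2Q = 0.806596, giving −¼ ln(0.806596) = 0.053733.
d = 0.080816 + 0.053733 = 0.134549.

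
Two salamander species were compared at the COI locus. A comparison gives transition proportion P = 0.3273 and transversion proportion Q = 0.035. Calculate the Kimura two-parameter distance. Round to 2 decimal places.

Under the Kimura two-parameter model, d = −½ ln(1 − 2P − Q) − ¼ ln(1 − 2Q).
1 − 2P − Q = 0.3104, giving −½ ln(0.3104) = 0.584947.
1 − 2Q = 0.93, giving −¼ ln(0.93) = 0.018143.
d = 0.584947 + 0.018143 = 0.603090.

0.60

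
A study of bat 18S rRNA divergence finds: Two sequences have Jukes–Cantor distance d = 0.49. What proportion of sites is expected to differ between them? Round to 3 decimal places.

p = (3/4)(1 − e^(−4d/3)) = 0.75 × (1 − e^(-0.653333)) = 0.75 × (1 − 0.520309) = 0.359768.

0.360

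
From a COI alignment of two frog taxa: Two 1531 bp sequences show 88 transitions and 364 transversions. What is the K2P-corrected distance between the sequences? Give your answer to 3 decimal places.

0.379

P = 88/1531 ≈ 0.057479 and Q = 364/1531 ≈ 0.237753.
Under the Kimura two-parameter model, d = −½ ln(1 − 2P − Q) − ¼ ln(1 − 2Q).
1 − 2P − Q = 0.647289, giving −½ ln(0.647289) = 0.217481.
1 − 2Q = 0.524494, giving −¼ ln(0.524494) = 0.161330.
d = 0.217481 + 0.161330 = 0.378811.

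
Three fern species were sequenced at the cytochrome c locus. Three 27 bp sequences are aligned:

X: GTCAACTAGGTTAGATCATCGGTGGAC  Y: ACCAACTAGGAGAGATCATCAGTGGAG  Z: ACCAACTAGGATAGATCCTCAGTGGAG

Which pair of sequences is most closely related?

Y and Z

X–Y: 6/27 differ, p = 0.222, d = 0.264.
X–Z: 6/27 differ, p = 0.222, d = 0.264.
Y–Z: 2/27 differ, p = 0.074, d = 0.078.
The smallest distance is between Y and Z.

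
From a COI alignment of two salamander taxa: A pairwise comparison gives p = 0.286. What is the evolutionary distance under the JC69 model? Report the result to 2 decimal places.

0.36

d = −(3/4) ln(1 − 4p/3) = −0.75 ln(1 − 0.381333) = −0.75 ln(0.618667)
  = −0.75 × (-0.480188) = 0.360141 substitutions/site.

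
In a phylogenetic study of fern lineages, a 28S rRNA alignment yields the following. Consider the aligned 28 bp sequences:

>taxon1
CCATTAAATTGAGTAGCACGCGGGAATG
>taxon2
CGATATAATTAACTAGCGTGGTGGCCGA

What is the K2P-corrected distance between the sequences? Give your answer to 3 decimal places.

Of 28 sites, 4 differences are transitions and 9 are transversions, so P = 4/28 ≈ 0.142857 and Q = 9/28 ≈ 0.321429.
Under the Kimura two-parameter model, d = −½ ln(1 − 2P − Q) − ¼ ln(1 − 2Q).
1 − 2P − Q = 0.392857, giving −½ ln(0.392857) = 0.467155.
1 − 2Q = 0.357142, giving −¼ ln(0.357142) = 0.257405.
d = 0.467155 + 0.257405 = 0.724560.

0.725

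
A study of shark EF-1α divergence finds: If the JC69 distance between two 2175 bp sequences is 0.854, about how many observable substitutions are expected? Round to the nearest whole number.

1109

Invert JC69: p = (3/4)(1 − e^(−4d/3)) = 0.75 × (1 − e^(-1.138667)) = 0.75 × (1 − 0.320246) = 0.509816.
Expected differing sites = pL ≈ 0.509816 × 2175 = 1108.8498 ≈ 1109.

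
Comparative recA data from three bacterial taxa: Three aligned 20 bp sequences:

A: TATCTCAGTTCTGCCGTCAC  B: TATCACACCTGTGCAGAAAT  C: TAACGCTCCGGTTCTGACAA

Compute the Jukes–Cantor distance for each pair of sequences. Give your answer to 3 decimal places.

d(A,B) = 0.572, d(A,C) = 0.991, d(B,C) = 0.572

A–B: 8/20 sites differ → p = 0.4, d = −0.75 ln(1 − 0.533333) = 0.571605 ≈ 0.572.
A–C: 11/20 sites differ → p = 0.55, d = −0.75 ln(1 − 0.733333) = 0.991316 ≈ 0.991.
B–C: 8/20 sites differ → p = 0.4, d = −0.75 ln(1 − 0.533333) = 0.571605 ≈ 0.572.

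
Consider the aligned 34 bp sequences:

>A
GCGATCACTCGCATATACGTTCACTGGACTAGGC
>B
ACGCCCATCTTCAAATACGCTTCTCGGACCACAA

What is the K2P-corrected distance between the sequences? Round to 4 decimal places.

Of 34 sites, 11 differences are transitions and 6 are transversions, so P = 11/34 ≈ 0.323529 and Q = 6/34 ≈ 0.176471.
Under the Kimura two-parameter model, d = −½ ln(1 − 2P − Q) − ¼ ln(1 − 2Q).
1 − 2P − Q = 0.176471, giving −½ ln(0.176471) = 0.867299.
1 − 2Q = 0.647058, giving −¼ ln(0.647058) = 0.108830.
d = 0.867299 + 0.108830 = 0.976129.

0.9761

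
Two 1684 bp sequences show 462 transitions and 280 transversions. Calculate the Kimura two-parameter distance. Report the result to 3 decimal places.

P = 462/1684 ≈ 0.274347 and Q = 280/1684 ≈ 0.166271.
Under the Kimura two-parameter model, d = −½ ln(1 − 2P − Q) − ¼ ln(1 − 2Q).
1 − 2P − Q = 0.285035, giving −½ ln(0.285035) = 0.627572.
1 − 2Q = 0.667458, giving −¼ ln(0.667458) = 0.101070.
d = 0.627572 + 0.101070 = 0.728642.

0.729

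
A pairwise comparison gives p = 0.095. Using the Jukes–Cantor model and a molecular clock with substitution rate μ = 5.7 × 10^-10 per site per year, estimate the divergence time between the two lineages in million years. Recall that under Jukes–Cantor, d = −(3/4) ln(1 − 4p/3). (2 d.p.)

89.10

d = −(3/4) ln(1 − 4p/3) = −0.75 ln(1 − 0.126667) = −0.75 ln(0.873333)
  = −0.75 × (-0.135438) = 0.101579 substitutions/site.
Under a molecular clock d = 2μt, so t = d/(2μ) = 0.101579 / (2 × 5.7 × 10^-10) = 89.10 million years.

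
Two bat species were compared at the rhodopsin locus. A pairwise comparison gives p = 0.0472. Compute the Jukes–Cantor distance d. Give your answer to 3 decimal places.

0.049

d = −(3/4) ln(1 − 4p/3) = −0.75 ln(1 − 0.062933) = −0.75 ln(0.937067)
  = −0.75 × (-0.065000) = 0.048750 substitutions/site.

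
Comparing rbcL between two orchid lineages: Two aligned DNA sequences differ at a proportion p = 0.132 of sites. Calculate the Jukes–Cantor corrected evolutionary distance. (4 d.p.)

d = −(3/4) ln(1 − 4p/3) = −0.75 ln(1 − 0.176) = −0.75 ln(0.824)
  = −0.75 × (-0.193585) = 0.145189 substitutions/site.

0.1452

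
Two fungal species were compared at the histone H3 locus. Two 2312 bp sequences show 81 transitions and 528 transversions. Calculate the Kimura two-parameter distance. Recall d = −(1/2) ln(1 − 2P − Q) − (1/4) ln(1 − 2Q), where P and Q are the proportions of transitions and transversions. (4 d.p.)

0.3298

P = 81/2312 ≈ 0.035035 and Q = 528/2312 ≈ 0.228374.
Under the Kimura two-parameter model, d = −½ ln(1 − 2P − Q) − ¼ ln(1 − 2Q).
1 − 2P − Q = 0.701556, giving −½ ln(0.701556) = 0.177227.
1 − 2Q = 0.543252, giving −¼ ln(0.543252) = 0.152545.
d = 0.177227 + 0.152545 = 0.329772.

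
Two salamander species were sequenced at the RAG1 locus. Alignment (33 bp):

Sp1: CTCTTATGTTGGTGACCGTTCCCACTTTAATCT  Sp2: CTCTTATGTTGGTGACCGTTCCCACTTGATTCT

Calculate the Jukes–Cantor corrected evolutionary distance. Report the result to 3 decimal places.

The sequences differ at 2 of 33 sites (28, 30), so p = 2/33 ≈ 0.060606.
d = −(3/4) ln(1 − 4p/3) = −0.75 ln(1 − 0.080808) = −0.75 ln(0.919192)
  = −0.75 × (-0.084260) = 0.063195 substitutions/site.

0.063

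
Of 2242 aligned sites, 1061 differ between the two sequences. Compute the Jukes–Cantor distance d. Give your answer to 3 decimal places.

p = 1061/2242 ≈ 0.473238.
d = −(3/4) ln(1 − 4p/3) = −0.75 ln(1 − 0.630984) = −0.75 ln(0.369016)
  = −0.75 × (-0.996915) = 0.747686 substitutions/site.

0.748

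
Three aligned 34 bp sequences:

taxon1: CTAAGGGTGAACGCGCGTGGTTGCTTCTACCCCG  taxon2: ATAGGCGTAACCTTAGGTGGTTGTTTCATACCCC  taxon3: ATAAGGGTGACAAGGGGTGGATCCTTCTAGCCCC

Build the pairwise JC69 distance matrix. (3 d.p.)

taxon1–taxon2: 14/34 sites differ → p ≈ 0.411765, d = −0.75 ln(1 − 0.54902) = 0.597249 ≈ 0.597.
taxon1–taxon3: 10/34 sites differ → p ≈ 0.294118, d = −0.75 ln(1 − 0.392157) = 0.373379 ≈ 0.373.
taxon2–taxon3: 13/34 sites differ → p ≈ 0.382353, d = −0.75 ln(1 − 0.509804) = 0.534712 ≈ 0.535.

d(taxon1,taxon2) = 0.597, d(taxon1,taxon3) = 0.373, d(taxon2,taxon3) = 0.535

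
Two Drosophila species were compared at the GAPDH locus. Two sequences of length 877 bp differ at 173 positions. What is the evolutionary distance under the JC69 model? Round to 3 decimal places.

p = 173/877 ≈ 0.197263.
d = −(3/4) ln(1 − 4p/3) = −0.75 ln(1 − 0.263017) = −0.75 ln(0.736983)
  = −0.75 × (-0.305190) = 0.228893 substitutions/site.

0.229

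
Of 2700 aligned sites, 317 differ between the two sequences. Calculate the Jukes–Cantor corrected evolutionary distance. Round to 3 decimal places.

0.128

p = 317/2700 ≈ 0.117407.
d = −(3/4) ln(1 − 4p/3) = −0.75 ln(1 − 0.156543) = −0.75 ln(0.843457)
  = −0.75 × (-0.170246) = 0.127685 substitutions/site.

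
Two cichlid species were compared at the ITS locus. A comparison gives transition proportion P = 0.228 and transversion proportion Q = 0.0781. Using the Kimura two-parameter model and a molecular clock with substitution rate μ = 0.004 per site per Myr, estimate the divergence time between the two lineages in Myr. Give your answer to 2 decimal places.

53.04

Under the Kimura two-parameter model, d = −½ ln(1 − 2P − Q) − ¼ ln(1 − 2Q).
1 − 2P − Q = 0.4659, giving −½ ln(0.4659) = 0.381892.
1 − 2Q = 0.8438, giving −¼ ln(0.8438) = 0.042460.
d = 0.381892 + 0.042460 = 0.424352.
Under a molecular clock d = 2μt, so t = d/(2μ) = 0.424352 / (2 × 0.004) = 53.04 Myr.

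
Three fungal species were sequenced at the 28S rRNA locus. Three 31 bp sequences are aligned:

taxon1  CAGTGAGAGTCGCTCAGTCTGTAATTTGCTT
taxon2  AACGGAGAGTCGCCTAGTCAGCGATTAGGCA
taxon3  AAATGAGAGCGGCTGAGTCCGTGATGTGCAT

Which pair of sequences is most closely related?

taxon1–taxon2: 12/31 differ, p = 0.387, d = 0.544.
taxon1–taxon3: 9/31 differ, p = 0.290, d = 0.367.
taxon2–taxon3: 13/31 differ, p = 0.419, d = 0.614.
The smallest distance is between taxon1 and taxon3.

taxon1 and taxon3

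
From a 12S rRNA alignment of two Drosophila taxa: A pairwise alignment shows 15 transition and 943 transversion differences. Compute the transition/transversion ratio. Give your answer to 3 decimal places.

0.016

R = 15/943 = 0.015906… ≈ 0.016 (to 3 d.p.).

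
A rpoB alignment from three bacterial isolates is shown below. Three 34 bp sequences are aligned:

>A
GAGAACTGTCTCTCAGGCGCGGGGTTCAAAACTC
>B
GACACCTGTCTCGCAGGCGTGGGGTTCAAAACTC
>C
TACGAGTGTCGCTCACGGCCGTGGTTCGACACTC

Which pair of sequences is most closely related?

A and B

A–B: 4/34 differ, p = 0.118, d = 0.128.
A–C: 11/34 differ, p = 0.324, d = 0.423.
B–C: 13/34 differ, p = 0.382, d = 0.535.
The smallest distance is between A and B.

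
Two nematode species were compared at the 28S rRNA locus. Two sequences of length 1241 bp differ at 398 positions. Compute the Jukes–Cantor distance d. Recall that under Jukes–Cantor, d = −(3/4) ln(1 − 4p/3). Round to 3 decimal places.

p = 398/1241 ≈ 0.320709.
d = −(3/4) ln(1 − 4p/3) = −0.75 ln(1 − 0.427612) = −0.75 ln(0.572388)
  = −0.75 × (-0.557938) = 0.418454 substitutions/site.

0.418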